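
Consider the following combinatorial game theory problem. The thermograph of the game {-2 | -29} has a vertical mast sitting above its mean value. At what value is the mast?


Game = {-2 | -29}, a switch {a | b} with numbers a > b.
Its thermograph has left wall a - t and right wall b + t, which meet at t = (a - b)/2, where both equal (a + b)/2. So the mast (mean value) is at (a + b)/2.
Mean = (-2 + (-29))/2 = -31/2 = -31/2

-31/2


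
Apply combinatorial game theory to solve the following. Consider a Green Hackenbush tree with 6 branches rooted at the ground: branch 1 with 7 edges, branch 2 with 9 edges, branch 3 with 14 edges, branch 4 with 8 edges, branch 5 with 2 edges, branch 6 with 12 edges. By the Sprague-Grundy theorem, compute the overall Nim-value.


The tree has 6 branches from the ground vertex.
In Green Hackenbush, the Nim-value of a simple path of length k is k.
Branch 1: length 7, Nim-value = 7
Branch 2: length 9, Nim-value = 9
Branch 3: length 14, Nim-value = 14
Branch 4: length 8, Nim-value = 8
Branch 5: length 2, Nim-value = 2
Branch 6: length 12, Nim-value = 12
Total Nim-value = XOR of all branch values:
0 XOR 7 = 7
7 XOR 9 = 14
14 XOR 14 = 0
0 XOR 8 = 8
8 XOR 2 = 10
10 XOR 12 = 6
Nim-value of the tree = 6

6


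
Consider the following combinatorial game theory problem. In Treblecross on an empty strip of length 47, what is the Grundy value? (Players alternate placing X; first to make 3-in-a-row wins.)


Treblecross: place X on empty cells; 3-in-a-row wins.
Playing within two cells of an existing X lets the opponent win at once, so sensible play treats the cells i-2..i+2 around each X as dead. The player left with no safe cell loses, so this is a normal-play take-away game on strips of safe cells.
Placing X at cell i (0-indexed) of a strip of k safe cells leaves independent strips of sizes max(0, i-2) and max(0, k-i-3). Hence G(k) = mex{ G(max(0,i-2)) XOR G(max(0,k-i-3)) : 0 <= i < k }, with G(0) = 0.
G(1): splits (0,0):0^0=0 -> mex({0}) = 1
G(2): splits (0,0):0^0=0 -> mex({0}) = 1
G(3): splits (0,0):0^0=0 -> mex({0}) = 1
G(4): splits (0,1):0^1=1 (0,0):0^0=0 -> mex({0, 1}) = 2
G(5): splits (0,2):0^1=1 (0,1):0^1=1 (0,0):0^0=0 -> mex({0, 1}) = 2
G(6) = mex({1}) = 0
G(7) = mex({0, 1, 2}) = 3
G(8) = mex({0, 1, 2}) = 3
G(9) = mex({0, 2}) = 1
G(10) = mex({0, 2, 3}) = 1
G(11) = mex({0, 3}) = 1
G(12) = mex({1, 3}) = 0
G(13) = mex({0, 1, 2, 3}) = 4
G(14) = mex({0, 1, 2}) = 3
G(15) = mex({0, 1, 2}) = 3
G(16) = mex({0, 1, 2, 4}) = 3
G(17) = mex({0, 1, 3, 4}) = 2
G(18) = mex({0, 1, 3, 4}) = 2
G(19) = mex({0, 1, 3, 5}) = 2
G(20) = mex({0, 1, 2, 3, 5}) = 4
G(21) = mex({0, 1, 2, 3, 5}) = 4
G(22) = mex({1, 2, 6}) = 0
G(23) = mex({0, 1, 2, 3, 4, 6}) = 5
G(24) = mex({0, 1, 2, 3, 4}) = 5
G(25) = mex({0, 1, 3, 4, 7}) = 2
G(26) = mex({0, 1, 3, 4, 5, 7}) = 2
G(27) = mex({0, 1, 3, 5}) = 2
G(28) = mex({0, 1, 2, 5}) = 3
G(29) = mex({0, 1, 2, 4, 5, 6}) = 3
G(30) = mex({1, 2, 4, 6}) = 0
G(31) = mex({0, 1, 2, 3, 4, 6}) = 5
G(32) = mex({1, 2, 3, 4, 7}) = 0
G(33) = mex({0, 3, 7}) = 1
G(34) = mex({0, 2, 3, 5, 7}) = 1
G(35) = mex({0, 2, 3, 5, 6}) = 1
G(36) = mex({0, 1, 2, 5, 6}) = 3
G(37) = mex({0, 1, 2, 4, 5, 6}) = 3
G(38) = mex({0, 1, 2, 4}) = 3
G(39) = mex({0, 1, 2, 3, 4, 7}) = 5
G(40) = mex({0, 1, 2, 3, 4, 5, 7}) = 6
G(41) = mex({0, 1, 2, 3, 5, 7}) = 4
G(42) = mex({0, 1, 2, 3, 5, 6, 7}) = 4
G(43) = mex({0, 2, 3, 5, 6}) = 1
G(44) = mex({1, 2, 3, 4, 5, 6}) = 0
G(45) = mex({0, 1, 2, 3, 4, 6, 7}) = 5
G(46) = mex({0, 1, 2, 3, 4, 7}) = 5
G(47) = mex({0, 1, 2, 3, 4, 5, 7}) = 6
Therefore G(47) = 6.

6


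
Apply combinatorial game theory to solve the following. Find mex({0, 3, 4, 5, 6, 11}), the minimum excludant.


Set = {0, 3, 4, 5, 6, 11}
0 is in the set.
1 is NOT in the set. This is the mex.
mex = 1

1


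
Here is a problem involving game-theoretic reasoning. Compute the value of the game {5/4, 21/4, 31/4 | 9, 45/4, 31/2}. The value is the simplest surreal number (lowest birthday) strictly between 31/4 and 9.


Left options: {5/4, 21/4, 31/4}, max = 31/4
Right options: {9, 45/4, 31/2}, min = 9
All options are numbers and max(Left) < min(Right), so by the simplicity theorem the value is the simplest (earliest-born) number strictly between 31/4 and 9.
The only integer strictly between 31/4 and 9 is 8.
No non-integer in the interval can be simpler: if x is a non-integer in the interval, then floor(x) or ceil(x) also lies in the interval (the interval contains an integer), and both are proper prefixes of x's sign expansion, i.e. born earlier. So the game value is 8.
Game value = 8

8


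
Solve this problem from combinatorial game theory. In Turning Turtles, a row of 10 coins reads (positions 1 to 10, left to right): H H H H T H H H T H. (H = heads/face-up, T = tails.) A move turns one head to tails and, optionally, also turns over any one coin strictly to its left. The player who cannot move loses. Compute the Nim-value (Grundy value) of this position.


Coins: H H H H T H H H T H
Key fact: a single head at position k behaves exactly like a Nim heap of size k (turning it to T and optionally flipping a coin at j < k corresponds to moving the heap from k to j, or to 0), and heads combine as a disjunctive sum (two heads at the same place would cancel, matching j XOR j = 0). So the Nim-value is the XOR of the 1-indexed positions of the heads.
Face-up positions (1-indexed): [1, 2, 3, 4, 6, 7, 8, 10]
XOR 0 with 1: 0 XOR 1 = 1
XOR 1 with 2: 1 XOR 2 = 3
XOR 3 with 3: 3 XOR 3 = 0
XOR 0 with 4: 0 XOR 4 = 4
XOR 4 with 6: 4 XOR 6 = 2
XOR 2 with 7: 2 XOR 7 = 5
XOR 5 with 8: 5 XOR 8 = 13
XOR 13 with 10: 13 XOR 10 = 7
Nim-value = 7

7


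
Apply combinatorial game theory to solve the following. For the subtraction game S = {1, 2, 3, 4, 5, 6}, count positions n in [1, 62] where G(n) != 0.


Subtraction set S = {1, 2, 3, 4, 5, 6}, so G(n) = n mod 7.
G(n) = 0 when n is a multiple of 7.
Multiples of 7 in [1, 62]: 8
N-positions (nonzero Grundy) = 62 - 8 = 54

54


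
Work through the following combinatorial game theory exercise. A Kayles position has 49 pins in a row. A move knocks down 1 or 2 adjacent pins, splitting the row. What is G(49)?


Kayles: a move removes 1 or 2 adjacent pins from a contiguous row.
Removing pins from a row of k leaves two independent rows (a, b) with a + b = k - 1 (one pin) or a + b = k - 2 (two pins); an end removal gives a = 0.
By Sprague-Grundy, G(k) = mex{ G(a) XOR G(b) } over all these splits. G(0) = 0.
G(1): splits (0,0):0^0=0 -> mex({0}) = 1
G(2): splits (0,1):0^1=1 (0,0):0^0=0 -> mex({0, 1}) = 2
G(3): splits (0,2):0^2=2 (1,1):1^1=0 (0,1):0^1=1 -> mex({0, 1, 2}) = 3
G(4): splits (0,3):0^3=3 (1,2):1^2=3 (0,2):0^2=2 (1,1):1^1=0 -> mex({0, 2, 3}) = 1
G(5): splits (0,4):0^1=1 (1,3):1^3=2 (2,2):2^2=0 (0,3):0^3=3 (1,2):1^2=3 -> mex({0, 1, 2, 3}) = 4
G(6) = mex({0, 1, 2, 4}) = 3
G(7) = mex({0, 1, 3, 4, 5}) = 2
G(8) = mex({0, 2, 3, 5, 6}) = 1
G(9) = mex({0, 1, 2, 3, 6, 7}) = 4
G(10) = mex({0, 1, 3, 4, 5, 7}) = 2
G(11) = mex({0, 1, 2, 3, 4, 5}) = 6
G(12) = mex({0, 1, 2, 3, 5, 6, 7}) = 4
G(13) = mex({0, 2, 3, 4, 6, 7}) = 1
G(14) = mex({0, 1, 4, 5, 6, 7}) = 2
G(15) = mex({0, 1, 2, 3, 4, 5, 6}) = 7
G(16) = mex({0, 2, 3, 5, 6, 7}) = 1
G(17) = mex({0, 1, 2, 3, 5, 6, 7}) = 4
G(18) = mex({0, 1, 2, 4, 5, 6}) = 3
G(19) = mex({0, 1, 3, 4, 5, 7}) = 2
G(20) = mex({0, 2, 3, 4, 5, 6, 7}) = 1
G(21) = mex({0, 1, 2, 3, 5, 6, 7}) = 4
G(22) = mex({0, 1, 2, 3, 4, 5, 7}) = 6
G(23) = mex({0, 1, 2, 3, 4, 5, 6}) = 7
G(24) = mex({0, 1, 2, 3, 5, 6, 7}) = 4
G(25) = mex({0, 2, 3, 4, 6, 7}) = 1
G(26) = mex({0, 1, 3, 4, 5, 6, 7}) = 2
G(27) = mex({0, 1, 2, 3, 4, 5, 6, 7}) = 8
G(28) = mex({0, 1, 2, 3, 4, 6, 7, 8}) = 5
G(29) = mex({0, 1, 2, 3, 5, 6, 7, 8, 9}) = 4
G(30) = mex({0, 1, 2, 3, 4, 5, 6, 9, 10}) = 7
G(31) = mex({0, 1, 3, 4, 5, 7, 10, 11}) = 2
G(32) = mex({0, 2, 3, 4, 5, 6, 7, 9, 11}) = 1
G(33) = mex({0, 1, 2, 3, 4, 5, 6, 7, 9, 12}) = 8
G(34) = mex({0, 1, 2, 3, 4, 5, 7, 8, 11, 12}) = 6
G(35) = mex({0, 1, 2, 3, 4, 5, 6, 8, 9, 10, 11}) = 7
G(36) = mex({0, 1, 2, 3, 5, 6, 7, 9, 10}) = 4
G(37) = mex({0, 2, 3, 4, 6, 7, 9, 10, 11, 12}) = 1
G(38) = mex({0, 1, 3, 4, 5, 6, 7, 9, 10, 11, 12}) = 2
G(39) = mex({0, 1, 2, 4, 5, 6, 7, 9, 10, 12, 14}) = 3
G(40) = mex({0, 2, 3, 4, 6, 7, 11, 12, 14}) = 1
G(41) = mex({0, 1, 2, 3, 5, 6, 7, 9, 10, 11, 12}) = 4
G(42) = mex({0, 1, 2, 3, 4, 5, 6, 9, 10}) = 7
G(43) = mex({0, 1, 3, 4, 5, 7, 9, 10, 12, 15}) = 2
G(44) = mex({0, 2, 3, 4, 5, 6, 7, 9, 10, 12, 15}) = 1
G(45) = mex({0, 1, 2, 3, 4, 5, 6, 7, 9, 10, 12, 14}) = 8
G(46) = mex({0, 1, 3, 4, 5, 7, 8, 11, 12, 14}) = 2
G(47) = mex({0, 1, 2, 3, 4, 5, 6, 8, 9, 10, 11, 12}) = 7
G(48) = mex({0, 1, 2, 3, 5, 6, 7, 9, 10}) = 4
G(49) = mex({0, 2, 3, 4, 6, 7, 9, 10, 11, 12, 15}) = 1
Therefore G(49) = 1.

1


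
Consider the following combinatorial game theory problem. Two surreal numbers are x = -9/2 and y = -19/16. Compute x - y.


x = -9/2, y = -19/16
Converting to common denominator: 16
x = -72/16, y = -19/16
x - y = -9/2 - -19/16 = -53/16

-53/16


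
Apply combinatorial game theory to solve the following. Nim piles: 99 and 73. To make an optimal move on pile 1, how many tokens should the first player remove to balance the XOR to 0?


Piles: 99 and 73
Current XOR: 99 XOR 73 = 42 (non-zero, so this is an N-position).
To make the XOR zero, we need to find a move that balances the piles.
For pile 1 (size 99): target = 99 XOR 42 = 73
We reduce pile 1 from 99 to 73.
Tokens removed: 99 - 73 = 26
Verification: 73 XOR 73 = 0

26


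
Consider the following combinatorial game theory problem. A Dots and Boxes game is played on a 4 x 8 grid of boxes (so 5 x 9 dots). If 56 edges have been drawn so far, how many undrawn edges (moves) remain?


Grid: 4 x 8 boxes, i.e. 5 rows and 9 columns of dots.
Horizontal edges: (rows + 1) * cols = 5 * 8 = 40
Vertical edges: rows * (cols + 1) = 4 * 9 = 36
Total edges: 40 + 36 = 76
Edges drawn: 56
Remaining: 76 - 56 = 20

20


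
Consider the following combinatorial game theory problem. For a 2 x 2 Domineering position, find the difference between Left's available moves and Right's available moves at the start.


Board is 2 x 2 (rows x cols).
Left (vertical) placements: (rows-1) * cols = 1 * 2 = 2
Right (horizontal) placements: rows * (cols-1) = 2 * 1 = 2
Advantage = Left - Right = 2 - 2 = 0

0


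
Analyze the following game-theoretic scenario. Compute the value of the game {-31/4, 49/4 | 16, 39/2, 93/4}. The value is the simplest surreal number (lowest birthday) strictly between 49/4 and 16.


Left options: {-31/4, 49/4}, max = 49/4
Right options: {16, 39/2, 93/4}, min = 16
All options are numbers and max(Left) < min(Right), so by the simplicity theorem the value is the simplest (earliest-born) number strictly between 49/4 and 16.
Integers 13 through 15 all lie strictly between 49/4 and 16.
Among integers, the simplest (lowest birthday = smallest |n|; 0 is born on day 0, +-n on day n) is 13.
No non-integer in the interval can be simpler: if x is a non-integer in the interval, then floor(x) or ceil(x) also lies in the interval (the interval contains an integer), and both are proper prefixes of x's sign expansion, i.e. born earlier. So the game value is 13.
Game value = 13

13


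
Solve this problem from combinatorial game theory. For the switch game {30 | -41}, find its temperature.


The game is {30 | -41}, a switch {a | b} with numbers a > b.
Cooling {a | b} by t gives {a - t | b + t}, which stops being hot when a - t = b + t, i.e. at t = (a - b)/2. So the temperature of a switch is (a - b)/2.
Temperature = (Left option - Right option) / 2
= (30 - (-41)) / 2
= 71 / 2
= 71/2

71/2


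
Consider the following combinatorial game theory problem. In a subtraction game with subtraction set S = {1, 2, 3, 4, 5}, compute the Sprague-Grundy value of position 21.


The subtraction set is S = {1, 2, 3, 4, 5}.
G(k) = mex{ G(k - s) : s in S, s <= k }. We compute iteratively: G(0) = 0.
G(1) = mex({0}) = 1
G(2) = mex({0, 1}) = 2
G(3) = mex({0, 1, 2}) = 3
G(4) = mex({0, 1, 2, 3}) = 4
G(5) = mex({0, 1, 2, 3, 4}) = 5
G(6) = mex({1, 2, 3, 4, 5}) = 0
G(7) = mex({0, 2, 3, 4, 5}) = 1
G(8) = mex({0, 1, 3, 4, 5}) = 2
G(9) = mex({0, 1, 2, 4, 5}) = 3
G(10) = mex({0, 1, 2, 3, 5}) = 4
Observe that G(6)..G(10) = 0, 1, 2, 3, 4 repeats G(0)..G(4) = 0, 1, 2, 3, 4.
For k >= max(S) = 5, G(k) is determined by the previous 5 values G(k-5)..G(k-1); a window of 5 consecutive values has recurred shifted by 6, so by induction G(k + 6) = G(k) for all k >= 0: the sequence is periodic from the start with period 6.
One period: G(0..5) = 0, 1, 2, 3, 4, 5.
21 mod 6 = 3, so G(21) = G(3) = 3.

3


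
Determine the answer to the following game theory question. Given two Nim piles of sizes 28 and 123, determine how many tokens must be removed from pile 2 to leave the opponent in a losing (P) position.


Piles: 28 and 123
Current XOR: 28 XOR 123 = 103 (non-zero, so this is an N-position).
To make the XOR zero, we need to find a move that balances the piles.
For pile 2 (size 123): target = 123 XOR 103 = 28
We reduce pile 2 from 123 to 28.
Tokens removed: 123 - 28 = 95
Verification: 28 XOR 28 = 0

95


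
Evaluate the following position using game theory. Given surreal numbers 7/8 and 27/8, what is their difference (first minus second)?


x = 7/8, y = 27/8
Converting to common denominator: 8
x = 7/8, y = 27/8
x - y = 7/8 - 27/8 = -5/2

-5/2


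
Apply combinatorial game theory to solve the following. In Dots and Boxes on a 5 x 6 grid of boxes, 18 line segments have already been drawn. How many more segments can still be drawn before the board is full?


Grid: 5 x 6 boxes, i.e. 6 rows and 7 columns of dots.
Horizontal edges: (rows + 1) * cols = 6 * 6 = 36
Vertical edges: rows * (cols + 1) = 5 * 7 = 35
Total edges: 36 + 35 = 71
Edges drawn: 18
Remaining: 71 - 18 = 53

53


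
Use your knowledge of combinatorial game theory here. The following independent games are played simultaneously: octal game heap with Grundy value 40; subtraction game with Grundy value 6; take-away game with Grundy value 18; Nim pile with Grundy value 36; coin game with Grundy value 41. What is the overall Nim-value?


By the Sprague-Grundy theorem, the Grundy value of a sum of games is the XOR of individual Grundy values.
octal game heap: Grundy value = 40. Running XOR: 0 XOR 40 = 40
subtraction game: Grundy value = 6. Running XOR: 40 XOR 6 = 46
take-away game: Grundy value = 18. Running XOR: 46 XOR 18 = 60
Nim pile: Grundy value = 36. Running XOR: 60 XOR 36 = 24
coin game: Grundy value = 41. Running XOR: 24 XOR 41 = 49
The combined Grundy value is 49.

49


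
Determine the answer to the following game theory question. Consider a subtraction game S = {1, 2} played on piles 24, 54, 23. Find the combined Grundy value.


Subtraction set: {1, 2}
For this subtraction set, G(n) = n mod 3 (period = max + 1 = 3).
Pile 1 (size 24): G(24) = 24 mod 3 = 0
Pile 2 (size 54): G(54) = 54 mod 3 = 0
Pile 3 (size 23): G(23) = 23 mod 3 = 2
Total Grundy value = XOR of all: 0 XOR 0 XOR 2 = 2

2


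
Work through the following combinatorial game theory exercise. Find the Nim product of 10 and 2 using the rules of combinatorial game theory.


Nim multiplication is bilinear over XOR: (u XOR v) * w = (u*w) XOR (v*w).
So we split each operand into its bit components and XOR the pairwise Nim products.
10 = 2 + 8 (as XOR of powers of 2).
2 = 2 (as XOR of powers of 2).
Using the standard Nim-product table on single bits:
  2*2 = 3,   2*4 = 8,   2*8 = 12,
  4*4 = 6,   4*8 = 11,  8*8 = 13,
and  1*x = x (identity), k*l = l*k (commutative).
Pairwise Nim products:
  2 * 2 = 3
  8 * 2 = 12
XOR them: 3 XOR 12 = 15.
Result: 10 * 2 = 15 (in Nim).

15


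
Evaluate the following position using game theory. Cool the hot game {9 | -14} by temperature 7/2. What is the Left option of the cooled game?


Original game: {9 | -14} (a switch {a | b} with a > b).
Cooling by t (for t below the temperature (a - b)/2 = 23/2) taxes each move by t: {a | b} cooled by t is {a - t | b + t}.
Cooling amount: t = 7/2
Cooled Left option: 9 - 7/2 = 11/2
Cooled Right option: -14 + 7/2 = -21/2
Cooled game: {11/2 | -21/2}
Left option = 11/2

11/2


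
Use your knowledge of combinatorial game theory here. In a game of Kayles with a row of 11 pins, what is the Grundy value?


Kayles: a move removes 1 or 2 adjacent pins from a contiguous row.
Removing pins from a row of k leaves two independent rows (a, b) with a + b = k - 1 (one pin) or a + b = k - 2 (two pins); an end removal gives a = 0.
By Sprague-Grundy, G(k) = mex{ G(a) XOR G(b) } over all these splits. G(0) = 0.
G(1): splits (0,0):0^0=0 -> mex({0}) = 1
G(2): splits (0,1):0^1=1 (0,0):0^0=0 -> mex({0, 1}) = 2
G(3): splits (0,2):0^2=2 (1,1):1^1=0 (0,1):0^1=1 -> mex({0, 1, 2}) = 3
G(4): splits (0,3):0^3=3 (1,2):1^2=3 (0,2):0^2=2 (1,1):1^1=0 -> mex({0, 2, 3}) = 1
G(5): splits (0,4):0^1=1 (1,3):1^3=2 (2,2):2^2=0 (0,3):0^3=3 (1,2):1^2=3 -> mex({0, 1, 2, 3}) = 4
G(6) = mex({0, 1, 2, 4}) = 3
G(7) = mex({0, 1, 3, 4, 5}) = 2
G(8) = mex({0, 2, 3, 5, 6}) = 1
G(9) = mex({0, 1, 2, 3, 6, 7}) = 4
G(10) = mex({0, 1, 3, 4, 5, 7}) = 2
G(11) = mex({0, 1, 2, 3, 4, 5}) = 6
Therefore G(11) = 6.

6


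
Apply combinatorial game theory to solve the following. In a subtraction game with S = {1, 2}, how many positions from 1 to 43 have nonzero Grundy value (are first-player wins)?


Subtraction set S = {1, 2}, so G(n) = n mod 3.
G(n) = 0 when n is a multiple of 3.
Multiples of 3 in [1, 43]: 14
N-positions (nonzero Grundy) = 43 - 14 = 29

29


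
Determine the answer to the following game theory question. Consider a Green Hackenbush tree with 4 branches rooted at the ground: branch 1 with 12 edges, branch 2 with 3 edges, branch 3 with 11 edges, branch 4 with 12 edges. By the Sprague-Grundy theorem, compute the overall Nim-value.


The tree has 4 branches from the ground vertex.
In Green Hackenbush, the Nim-value of a simple path of length k is k.
Branch 1: length 12, Nim-value = 12
Branch 2: length 3, Nim-value = 3
Branch 3: length 11, Nim-value = 11
Branch 4: length 12, Nim-value = 12
Total Nim-value = XOR of all branch values:
0 XOR 12 = 12
12 XOR 3 = 15
15 XOR 11 = 4
4 XOR 12 = 8
Nim-value of the tree = 8

8


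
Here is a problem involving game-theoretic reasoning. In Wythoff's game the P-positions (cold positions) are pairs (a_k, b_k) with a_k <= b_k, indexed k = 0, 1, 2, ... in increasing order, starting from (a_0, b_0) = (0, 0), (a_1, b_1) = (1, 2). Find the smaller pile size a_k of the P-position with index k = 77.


By Wythoff's theorem, a_k = floor(k * phi) and b_k = floor(k * phi^2) = a_k + k, where phi = (1 + sqrt(5))/2 is the golden ratio.
phi = (1 + sqrt(5))/2 = 1.618034
k = 77
k * phi = 77 * 1.618034 = 124.588617
a_77 = floor(k * phi) = 124

124


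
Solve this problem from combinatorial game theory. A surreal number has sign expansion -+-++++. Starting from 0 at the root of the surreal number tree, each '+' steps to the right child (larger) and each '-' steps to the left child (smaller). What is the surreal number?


Sign expansion: -+-++++
Rule: track bounds (lo, hi), initially (-inf, +inf). On '+', the current value becomes lo and we move to the simplest number in (value, hi): value + 1 if hi = +inf, otherwise the midpoint (value + hi)/2. On '-', the current value becomes hi and we move to value - 1 if lo = -inf, otherwise the midpoint (lo + value)/2.
Start at 0.
Step 1: sign = -, move left. Bounds: (-inf, 0). Value = -1
Step 2: sign = +, move right. Bounds: (-1, 0). Value = -1/2
Step 3: sign = -, move left. Bounds: (-1, -1/2). Value = -3/4
Step 4: sign = +, move right. Bounds: (-3/4, -1/2). Value = -5/8
Step 5: sign = +, move right. Bounds: (-5/8, -1/2). Value = -9/16
Step 6: sign = +, move right. Bounds: (-9/16, -1/2). Value = -17/32
Step 7: sign = +, move right. Bounds: (-17/32, -1/2). Value = -33/64
The surreal number with sign expansion -+-++++ is -33/64.

-33/64


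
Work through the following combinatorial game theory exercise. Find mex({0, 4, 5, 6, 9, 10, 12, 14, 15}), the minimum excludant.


Set = {0, 4, 5, 6, 9, 10, 12, 14, 15}
0 is in the set.
1 is NOT in the set. This is the mex.
mex = 1

1


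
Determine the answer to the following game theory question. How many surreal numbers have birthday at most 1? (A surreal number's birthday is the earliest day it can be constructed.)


Day 0: {|} = 0 is born. Count = 1.
Day n: the number of surreal numbers born by day n is 2^(n+1) - 1.
By day 0: 2^1 - 1 = 1
By day 1: 2^2 - 1 = 3
By day 1: 3 surreal numbers.

3


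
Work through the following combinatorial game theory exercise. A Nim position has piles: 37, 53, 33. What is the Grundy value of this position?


We need the XOR (exclusive or) of all pile sizes.
After XOR-ing pile 1 (size 37): 0 XOR 37 = 37
After XOR-ing pile 2 (size 53): 37 XOR 53 = 16
After XOR-ing pile 3 (size 33): 16 XOR 33 = 49
The Nim-value of this position is 49.

49


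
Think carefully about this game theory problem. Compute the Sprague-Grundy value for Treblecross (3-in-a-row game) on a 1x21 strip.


Treblecross: place X on empty cells; 3-in-a-row wins.
Playing within two cells of an existing X lets the opponent win at once, so sensible play treats the cells i-2..i+2 around each X as dead. The player left with no safe cell loses, so this is a normal-play take-away game on strips of safe cells.
Placing X at cell i (0-indexed) of a strip of k safe cells leaves independent strips of sizes max(0, i-2) and max(0, k-i-3). Hence G(k) = mex{ G(max(0,i-2)) XOR G(max(0,k-i-3)) : 0 <= i < k }, with G(0) = 0.
G(1): splits (0,0):0^0=0 -> mex({0}) = 1
G(2): splits (0,0):0^0=0 -> mex({0}) = 1
G(3): splits (0,0):0^0=0 -> mex({0}) = 1
G(4): splits (0,1):0^1=1 (0,0):0^0=0 -> mex({0, 1}) = 2
G(5): splits (0,2):0^1=1 (0,1):0^1=1 (0,0):0^0=0 -> mex({0, 1}) = 2
G(6) = mex({1}) = 0
G(7) = mex({0, 1, 2}) = 3
G(8) = mex({0, 1, 2}) = 3
G(9) = mex({0, 2}) = 1
G(10) = mex({0, 2, 3}) = 1
G(11) = mex({0, 3}) = 1
G(12) = mex({1, 3}) = 0
G(13) = mex({0, 1, 2, 3}) = 4
G(14) = mex({0, 1, 2}) = 3
G(15) = mex({0, 1, 2}) = 3
G(16) = mex({0, 1, 2, 4}) = 3
G(17) = mex({0, 1, 3, 4}) = 2
G(18) = mex({0, 1, 3, 4}) = 2
G(19) = mex({0, 1, 3, 5}) = 2
G(20) = mex({0, 1, 2, 3, 5}) = 4
G(21) = mex({0, 1, 2, 3, 5}) = 4
Therefore G(21) = 4.

4


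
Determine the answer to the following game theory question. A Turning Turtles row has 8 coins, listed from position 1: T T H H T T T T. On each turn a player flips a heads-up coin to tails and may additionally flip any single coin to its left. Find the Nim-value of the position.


Coins: T T H H T T T T
Key fact: a single head at position k behaves exactly like a Nim heap of size k (turning it to T and optionally flipping a coin at j < k corresponds to moving the heap from k to j, or to 0), and heads combine as a disjunctive sum (two heads at the same place would cancel, matching j XOR j = 0). So the Nim-value is the XOR of the 1-indexed positions of the heads.
Face-up positions (1-indexed): [3, 4]
XOR 0 with 3: 0 XOR 3 = 3
XOR 3 with 4: 3 XOR 4 = 7
Nim-value = 7

7


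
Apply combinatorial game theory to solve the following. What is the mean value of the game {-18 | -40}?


Game = {-18 | -40}, a switch {a | b} with numbers a > b.
Its thermograph has left wall a - t and right wall b + t, which meet at t = (a - b)/2, where both equal (a + b)/2. So the mast (mean value) is at (a + b)/2.
Mean = (-18 + (-40))/2 = -58/2 = -29

-29


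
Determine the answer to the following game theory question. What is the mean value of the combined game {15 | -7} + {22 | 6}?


G1 = {15 | -7}, G2 = {22 | 6}
Each is a switch {a | b} with numbers a > b; its mean value is (a + b)/2, and mean value is additive over game sums: m(G1 + G2) = m(G1) + m(G2).
Mean of G1 = (15 + (-7))/2 = 8/2 = 4
Mean of G2 = (22 + (6))/2 = 28/2 = 14
Mean of G1 + G2 = 4 + 14 = 18

18


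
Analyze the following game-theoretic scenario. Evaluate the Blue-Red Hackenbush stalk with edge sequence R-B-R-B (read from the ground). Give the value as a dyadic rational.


Edges (from ground): R-B-R-B
By Berlekamp's sign-expansion rule, a Blue-Red Hackenbush stalk has the value of the surreal number whose sign sequence is the edge sequence with B -> + and R -> -.
Sign sequence: -+-+
Trace the sign expansion in the surreal number tree, starting from 0:
Edge 1: R (sign -) -> bounds (-inf, 0), value = -1
Edge 2: B (sign +) -> bounds (-1, 0), value = -1/2
Edge 3: R (sign -) -> bounds (-1, -1/2), value = -3/4
Edge 4: B (sign +) -> bounds (-3/4, -1/2), value = -5/8
Game value = -5/8

-5/8


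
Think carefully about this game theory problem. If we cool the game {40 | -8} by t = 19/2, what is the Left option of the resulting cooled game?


Original game: {40 | -8} (a switch {a | b} with a > b).
Cooling by t (for t below the temperature (a - b)/2 = 24) taxes each move by t: {a | b} cooled by t is {a - t | b + t}.
Cooling amount: t = 19/2
Cooled Left option: 40 - 19/2 = 61/2
Cooled Right option: -8 + 19/2 = 3/2
Cooled game: {61/2 | 3/2}
Left option = 61/2

61/2


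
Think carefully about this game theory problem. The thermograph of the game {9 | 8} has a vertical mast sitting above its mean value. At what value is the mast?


Game = {9 | 8}, a switch {a | b} with numbers a > b.
Its thermograph has left wall a - t and right wall b + t, which meet at t = (a - b)/2, where both equal (a + b)/2. So the mast (mean value) is at (a + b)/2.
Mean = (9 + (8))/2 = 17/2 = 17/2

17/2


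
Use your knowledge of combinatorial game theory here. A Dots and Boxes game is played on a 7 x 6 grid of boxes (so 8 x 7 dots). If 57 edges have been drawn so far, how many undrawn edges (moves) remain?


Grid: 7 x 6 boxes, i.e. 8 rows and 7 columns of dots.
Horizontal edges: (rows + 1) * cols = 8 * 6 = 48
Vertical edges: rows * (cols + 1) = 7 * 7 = 49
Total edges: 48 + 49 = 97
Edges drawn: 57
Remaining: 97 - 57 = 40

40


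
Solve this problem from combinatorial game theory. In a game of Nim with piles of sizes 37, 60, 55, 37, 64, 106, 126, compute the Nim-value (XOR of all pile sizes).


We need the XOR (exclusive or) of all pile sizes.
After XOR-ing pile 1 (size 37): 0 XOR 37 = 37
After XOR-ing pile 2 (size 60): 37 XOR 60 = 25
After XOR-ing pile 3 (size 55): 25 XOR 55 = 46
After XOR-ing pile 4 (size 37): 46 XOR 37 = 11
After XOR-ing pile 5 (size 64): 11 XOR 64 = 75
After XOR-ing pile 6 (size 106): 75 XOR 106 = 33
After XOR-ing pile 7 (size 126): 33 XOR 126 = 95
The Nim-value of this position is 95.

95


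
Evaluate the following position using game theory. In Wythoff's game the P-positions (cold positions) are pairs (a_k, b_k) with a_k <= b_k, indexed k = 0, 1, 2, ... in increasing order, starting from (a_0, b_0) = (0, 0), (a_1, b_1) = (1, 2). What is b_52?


By Wythoff's theorem, a_k = floor(k * phi) and b_k = floor(k * phi^2) = a_k + k, where phi = (1 + sqrt(5))/2 is the golden ratio.
phi = (1 + sqrt(5))/2 = 1.618034
phi^2 = phi + 1 = 2.618034
k = 52
k * phi^2 = 52 * 2.618034 = 136.137767
b_52 = floor(k * phi^2) = 136 (check: a_52 + k = 84 + 52 = 136)

136


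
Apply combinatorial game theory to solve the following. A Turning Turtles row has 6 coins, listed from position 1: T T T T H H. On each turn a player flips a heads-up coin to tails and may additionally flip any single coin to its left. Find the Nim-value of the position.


Coins: T T T T H H
Key fact: a single head at position k behaves exactly like a Nim heap of size k (turning it to T and optionally flipping a coin at j < k corresponds to moving the heap from k to j, or to 0), and heads combine as a disjunctive sum (two heads at the same place would cancel, matching j XOR j = 0). So the Nim-value is the XOR of the 1-indexed positions of the heads.
Face-up positions (1-indexed): [5, 6]
XOR 0 with 5: 0 XOR 5 = 5
XOR 5 with 6: 5 XOR 6 = 3
Nim-value = 3

3


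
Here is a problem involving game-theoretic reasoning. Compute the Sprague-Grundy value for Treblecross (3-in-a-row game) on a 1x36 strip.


Treblecross: place X on empty cells; 3-in-a-row wins.
Playing within two cells of an existing X lets the opponent win at once, so sensible play treats the cells i-2..i+2 around each X as dead. The player left with no safe cell loses, so this is a normal-play take-away game on strips of safe cells.
Placing X at cell i (0-indexed) of a strip of k safe cells leaves independent strips of sizes max(0, i-2) and max(0, k-i-3). Hence G(k) = mex{ G(max(0,i-2)) XOR G(max(0,k-i-3)) : 0 <= i < k }, with G(0) = 0.
G(1): splits (0,0):0^0=0 -> mex({0}) = 1
G(2): splits (0,0):0^0=0 -> mex({0}) = 1
G(3): splits (0,0):0^0=0 -> mex({0}) = 1
G(4): splits (0,1):0^1=1 (0,0):0^0=0 -> mex({0, 1}) = 2
G(5): splits (0,2):0^1=1 (0,1):0^1=1 (0,0):0^0=0 -> mex({0, 1}) = 2
G(6) = mex({1}) = 0
G(7) = mex({0, 1, 2}) = 3
G(8) = mex({0, 1, 2}) = 3
G(9) = mex({0, 2}) = 1
G(10) = mex({0, 2, 3}) = 1
G(11) = mex({0, 3}) = 1
G(12) = mex({1, 3}) = 0
G(13) = mex({0, 1, 2, 3}) = 4
G(14) = mex({0, 1, 2}) = 3
G(15) = mex({0, 1, 2}) = 3
G(16) = mex({0, 1, 2, 4}) = 3
G(17) = mex({0, 1, 3, 4}) = 2
G(18) = mex({0, 1, 3, 4}) = 2
G(19) = mex({0, 1, 3, 5}) = 2
G(20) = mex({0, 1, 2, 3, 5}) = 4
G(21) = mex({0, 1, 2, 3, 5}) = 4
G(22) = mex({1, 2, 6}) = 0
G(23) = mex({0, 1, 2, 3, 4, 6}) = 5
G(24) = mex({0, 1, 2, 3, 4}) = 5
G(25) = mex({0, 1, 3, 4, 7}) = 2
G(26) = mex({0, 1, 3, 4, 5, 7}) = 2
G(27) = mex({0, 1, 3, 5}) = 2
G(28) = mex({0, 1, 2, 5}) = 3
G(29) = mex({0, 1, 2, 4, 5, 6}) = 3
G(30) = mex({1, 2, 4, 6}) = 0
G(31) = mex({0, 1, 2, 3, 4, 6}) = 5
G(32) = mex({1, 2, 3, 4, 7}) = 0
G(33) = mex({0, 3, 7}) = 1
G(34) = mex({0, 2, 3, 5, 7}) = 1
G(35) = mex({0, 2, 3, 5, 6}) = 1
G(36) = mex({0, 1, 2, 5, 6}) = 3
Therefore G(36) = 3.

3


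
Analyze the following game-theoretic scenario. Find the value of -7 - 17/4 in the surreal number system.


x = -7, y = 17/4
Converting to common denominator: 4
x = -28/4, y = 17/4
x - y = -7 - 17/4 = -45/4

-45/4


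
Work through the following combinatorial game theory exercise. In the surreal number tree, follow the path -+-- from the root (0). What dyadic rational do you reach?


Sign expansion: -+--
Rule: track bounds (lo, hi), initially (-inf, +inf). On '+', the current value becomes lo and we move to the simplest number in (value, hi): value + 1 if hi = +inf, otherwise the midpoint (value + hi)/2. On '-', the current value becomes hi and we move to value - 1 if lo = -inf, otherwise the midpoint (lo + value)/2.
Start at 0.
Step 1: sign = -, move left. Bounds: (-inf, 0). Value = -1
Step 2: sign = +, move right. Bounds: (-1, 0). Value = -1/2
Step 3: sign = -, move left. Bounds: (-1, -1/2). Value = -3/4
Step 4: sign = -, move left. Bounds: (-1, -3/4). Value = -7/8
The surreal number with sign expansion -+-- is -7/8.

-7/8


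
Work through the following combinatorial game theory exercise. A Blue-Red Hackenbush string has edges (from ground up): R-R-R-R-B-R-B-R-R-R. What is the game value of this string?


Edges (from ground): R-R-R-R-B-R-B-R-R-R
By Berlekamp's sign-expansion rule, a Blue-Red Hackenbush stalk has the value of the surreal number whose sign sequence is the edge sequence with B -> + and R -> -.
Sign sequence: ----+-+---
Trace the sign expansion in the surreal number tree, starting from 0:
Edge 1: R (sign -) -> bounds (-inf, 0), value = -1
Edge 2: R (sign -) -> bounds (-inf, -1), value = -2
Edge 3: R (sign -) -> bounds (-inf, -2), value = -3
Edge 4: R (sign -) -> bounds (-inf, -3), value = -4
Edge 5: B (sign +) -> bounds (-4, -3), value = -7/2
Edge 6: R (sign -) -> bounds (-4, -7/2), value = -15/4
Edge 7: B (sign +) -> bounds (-15/4, -7/2), value = -29/8
Edge 8: R (sign -) -> bounds (-15/4, -29/8), value = -59/16
Edge 9: R (sign -) -> bounds (-15/4, -59/16), value = -119/32
Edge 10: R (sign -) -> bounds (-15/4, -119/32), value = -239/64
Game value = -239/64

-239/64


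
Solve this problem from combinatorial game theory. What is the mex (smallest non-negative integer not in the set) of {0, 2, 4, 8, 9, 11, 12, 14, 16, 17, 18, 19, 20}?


Set = {0, 2, 4, 8, 9, 11, 12, 14, 16, 17, 18, 19, 20}
0 is in the set.
1 is NOT in the set. This is the mex.
mex = 1

1


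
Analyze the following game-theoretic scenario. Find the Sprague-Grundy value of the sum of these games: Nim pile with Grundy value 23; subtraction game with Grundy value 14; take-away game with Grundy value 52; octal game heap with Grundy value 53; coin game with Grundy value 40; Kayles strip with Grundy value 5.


By the Sprague-Grundy theorem, the Grundy value of a sum of games is the XOR of individual Grundy values.
Nim pile: Grundy value = 23. Running XOR: 0 XOR 23 = 23
subtraction game: Grundy value = 14. Running XOR: 23 XOR 14 = 25
take-away game: Grundy value = 52. Running XOR: 25 XOR 52 = 45
octal game heap: Grundy value = 53. Running XOR: 45 XOR 53 = 24
coin game: Grundy value = 40. Running XOR: 24 XOR 40 = 48
Kayles strip: Grundy value = 5. Running XOR: 48 XOR 5 = 53
The combined Grundy value is 53.

53


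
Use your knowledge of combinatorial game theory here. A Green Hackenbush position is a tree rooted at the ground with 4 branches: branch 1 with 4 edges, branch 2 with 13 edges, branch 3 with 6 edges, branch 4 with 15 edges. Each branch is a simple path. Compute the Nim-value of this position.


The tree has 4 branches from the ground vertex.
In Green Hackenbush, the Nim-value of a simple path of length k is k.
Branch 1: length 4, Nim-value = 4
Branch 2: length 13, Nim-value = 13
Branch 3: length 6, Nim-value = 6
Branch 4: length 15, Nim-value = 15
Total Nim-value = XOR of all branch values:
0 XOR 4 = 4
4 XOR 13 = 9
9 XOR 6 = 15
15 XOR 15 = 0
Nim-value of the tree = 0

0


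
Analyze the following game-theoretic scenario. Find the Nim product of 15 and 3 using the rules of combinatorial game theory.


Nim multiplication is bilinear over XOR: (u XOR v) * w = (u*w) XOR (v*w).
So we split each operand into its bit components and XOR the pairwise Nim products.
15 = 1 + 2 + 4 + 8 (as XOR of powers of 2).
3 = 1 + 2 (as XOR of powers of 2).
Using the standard Nim-product table on single bits:
  2*2 = 3,   2*4 = 8,   2*8 = 12,
  4*4 = 6,   4*8 = 11,  8*8 = 13,
and  1*x = x (identity), k*l = l*k (commutative).
Pairwise Nim products:
  1 * 1 = 1
  1 * 2 = 2
  2 * 1 = 2
  2 * 2 = 3
  4 * 1 = 4
  4 * 2 = 8
  8 * 1 = 8
  8 * 2 = 12
XOR them: 1 XOR 2 XOR 2 XOR 3 XOR 4 XOR 8 XOR 8 XOR 12 = 10.
Result: 15 * 3 = 10 (in Nim).

10


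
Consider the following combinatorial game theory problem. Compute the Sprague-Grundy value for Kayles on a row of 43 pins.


Kayles: a move removes 1 or 2 adjacent pins from a contiguous row.
Removing pins from a row of k leaves two independent rows (a, b) with a + b = k - 1 (one pin) or a + b = k - 2 (two pins); an end removal gives a = 0.
By Sprague-Grundy, G(k) = mex{ G(a) XOR G(b) } over all these splits. G(0) = 0.
G(1): splits (0,0):0^0=0 -> mex({0}) = 1
G(2): splits (0,1):0^1=1 (0,0):0^0=0 -> mex({0, 1}) = 2
G(3): splits (0,2):0^2=2 (1,1):1^1=0 (0,1):0^1=1 -> mex({0, 1, 2}) = 3
G(4): splits (0,3):0^3=3 (1,2):1^2=3 (0,2):0^2=2 (1,1):1^1=0 -> mex({0, 2, 3}) = 1
G(5): splits (0,4):0^1=1 (1,3):1^3=2 (2,2):2^2=0 (0,3):0^3=3 (1,2):1^2=3 -> mex({0, 1, 2, 3}) = 4
G(6) = mex({0, 1, 2, 4}) = 3
G(7) = mex({0, 1, 3, 4, 5}) = 2
G(8) = mex({0, 2, 3, 5, 6}) = 1
G(9) = mex({0, 1, 2, 3, 6, 7}) = 4
G(10) = mex({0, 1, 3, 4, 5, 7}) = 2
G(11) = mex({0, 1, 2, 3, 4, 5}) = 6
G(12) = mex({0, 1, 2, 3, 5, 6, 7}) = 4
G(13) = mex({0, 2, 3, 4, 6, 7}) = 1
G(14) = mex({0, 1, 4, 5, 6, 7}) = 2
G(15) = mex({0, 1, 2, 3, 4, 5, 6}) = 7
G(16) = mex({0, 2, 3, 5, 6, 7}) = 1
G(17) = mex({0, 1, 2, 3, 5, 6, 7}) = 4
G(18) = mex({0, 1, 2, 4, 5, 6}) = 3
G(19) = mex({0, 1, 3, 4, 5, 7}) = 2
G(20) = mex({0, 2, 3, 4, 5, 6, 7}) = 1
G(21) = mex({0, 1, 2, 3, 5, 6, 7}) = 4
G(22) = mex({0, 1, 2, 3, 4, 5, 7}) = 6
G(23) = mex({0, 1, 2, 3, 4, 5, 6}) = 7
G(24) = mex({0, 1, 2, 3, 5, 6, 7}) = 4
G(25) = mex({0, 2, 3, 4, 6, 7}) = 1
G(26) = mex({0, 1, 3, 4, 5, 6, 7}) = 2
G(27) = mex({0, 1, 2, 3, 4, 5, 6, 7}) = 8
G(28) = mex({0, 1, 2, 3, 4, 6, 7, 8}) = 5
G(29) = mex({0, 1, 2, 3, 5, 6, 7, 8, 9}) = 4
G(30) = mex({0, 1, 2, 3, 4, 5, 6, 9, 10}) = 7
G(31) = mex({0, 1, 3, 4, 5, 7, 10, 11}) = 2
G(32) = mex({0, 2, 3, 4, 5, 6, 7, 9, 11}) = 1
G(33) = mex({0, 1, 2, 3, 4, 5, 6, 7, 9, 12}) = 8
G(34) = mex({0, 1, 2, 3, 4, 5, 7, 8, 11, 12}) = 6
G(35) = mex({0, 1, 2, 3, 4, 5, 6, 8, 9, 10, 11}) = 7
G(36) = mex({0, 1, 2, 3, 5, 6, 7, 9, 10}) = 4
G(37) = mex({0, 2, 3, 4, 6, 7, 9, 10, 11, 12}) = 1
G(38) = mex({0, 1, 3, 4, 5, 6, 7, 9, 10, 11, 12}) = 2
G(39) = mex({0, 1, 2, 4, 5, 6, 7, 9, 10, 12, 14}) = 3
G(40) = mex({0, 2, 3, 4, 6, 7, 11, 12, 14}) = 1
G(41) = mex({0, 1, 2, 3, 5, 6, 7, 9, 10, 11, 12}) = 4
G(42) = mex({0, 1, 2, 3, 4, 5, 6, 9, 10}) = 7
G(43) = mex({0, 1, 3, 4, 5, 7, 9, 10, 12, 15}) = 2
Therefore G(43) = 2.

2


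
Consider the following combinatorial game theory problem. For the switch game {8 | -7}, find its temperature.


The game is {8 | -7}, a switch {a | b} with numbers a > b.
Cooling {a | b} by t gives {a - t | b + t}, which stops being hot when a - t = b + t, i.e. at t = (a - b)/2. So the temperature of a switch is (a - b)/2.
Temperature = (Left option - Right option) / 2
= (8 - (-7)) / 2
= 15 / 2
= 15/2

15/2


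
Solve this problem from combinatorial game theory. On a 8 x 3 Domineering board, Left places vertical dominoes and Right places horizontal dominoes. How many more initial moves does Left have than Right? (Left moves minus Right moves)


Board is 8 x 3 (rows x cols).
Left (vertical) placements: (rows-1) * cols = 7 * 3 = 21
Right (horizontal) placements: rows * (cols-1) = 8 * 2 = 16
Advantage = Left - Right = 21 - 16 = 5

5


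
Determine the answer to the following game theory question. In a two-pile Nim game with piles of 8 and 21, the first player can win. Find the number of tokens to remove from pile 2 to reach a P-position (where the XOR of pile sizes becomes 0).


Piles: 8 and 21
Current XOR: 8 XOR 21 = 29 (non-zero, so this is an N-position).
To make the XOR zero, we need to find a move that balances the piles.
For pile 2 (size 21): target = 21 XOR 29 = 8
We reduce pile 2 from 21 to 8.
Tokens removed: 21 - 8 = 13
Verification: 8 XOR 8 = 0

13


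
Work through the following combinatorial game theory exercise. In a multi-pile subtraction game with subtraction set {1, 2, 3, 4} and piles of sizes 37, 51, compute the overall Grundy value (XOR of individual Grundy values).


Subtraction set: {1, 2, 3, 4}
For this subtraction set, G(n) = n mod 5 (period = max + 1 = 5).
Pile 1 (size 37): G(37) = 37 mod 5 = 2
Pile 2 (size 51): G(51) = 51 mod 5 = 1
Total Grundy value = XOR of all: 2 XOR 1 = 3

3


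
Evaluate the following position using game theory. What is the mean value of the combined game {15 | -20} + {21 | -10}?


G1 = {15 | -20}, G2 = {21 | -10}
Each is a switch {a | b} with numbers a > b; its mean value is (a + b)/2, and mean value is additive over game sums: m(G1 + G2) = m(G1) + m(G2).
Mean of G1 = (15 + (-20))/2 = -5/2 = -5/2
Mean of G2 = (21 + (-10))/2 = 11/2 = 11/2
Mean of G1 + G2 = -5/2 + 11/2 = 3

3


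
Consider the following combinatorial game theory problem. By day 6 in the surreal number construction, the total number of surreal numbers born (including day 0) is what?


Day 0: {|} = 0 is born. Count = 1.
Day n: the number of surreal numbers born by day n is 2^(n+1) - 1.
By day 0: 2^1 - 1 = 1
By day 1: 2^2 - 1 = 3
By day 2: 2^3 - 1 = 7
By day 3: 2^4 - 1 = 15
By day 4: 2^5 - 1 = 31
By day 5: 2^6 - 1 = 63
By day 6: 2^7 - 1 = 127
By day 6: 127 surreal numbers.

127


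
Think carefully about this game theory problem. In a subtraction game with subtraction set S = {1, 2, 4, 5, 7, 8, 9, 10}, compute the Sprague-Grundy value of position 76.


The subtraction set is S = {1, 2, 4, 5, 7, 8, 9, 10}.
G(k) = mex{ G(k - s) : s in S, s <= k }. We compute iteratively: G(0) = 0.
G(1) = mex({0}) = 1
G(2) = mex({0, 1}) = 2
G(3) = mex({1, 2}) = 0
G(4) = mex({0, 2}) = 1
G(5) = mex({0, 1}) = 2
G(6) = mex({1, 2}) = 0
G(7) = mex({0, 2}) = 1
G(8) = mex({0, 1}) = 2
G(9) = mex({0, 1, 2}) = 3
G(10) = mex({0, 1, 2, 3}) = 4
G(11) = mex({0, 1, 2, 3, 4}) = 5
G(12) = mex({0, 1, 2, 4, 5}) = 3
G(13) = mex({0, 1, 2, 3, 5}) = 4
G(14) = mex({0, 1, 2, 3, 4}) = 5
G(15) = mex({0, 1, 2, 4, 5}) = 3
G(16) = mex({0, 1, 2, 3, 5}) = 4
G(17) = mex({1, 2, 3, 4}) = 0
G(18) = mex({0, 2, 3, 4, 5}) = 1
G(19) = mex({0, 1, 3, 4, 5}) = 2
G(20) = mex({1, 2, 3, 4, 5}) = 0
G(21) = mex({0, 2, 3, 4, 5}) = 1
G(22) = mex({0, 1, 3, 4, 5}) = 2
G(23) = mex({1, 2, 3, 4, 5}) = 0
G(24) = mex({0, 2, 3, 4, 5}) = 1
G(25) = mex({0, 1, 3, 4}) = 2
G(26) = mex({0, 1, 2, 4}) = 3
Observe that G(17)..G(26) = 0, 1, 2, 0, 1, 2, 0, 1, 2, 3 repeats G(0)..G(9) = 0, 1, 2, 0, 1, 2, 0, 1, 2, 3.
For k >= max(S) = 10, G(k) is determined by the previous 10 values G(k-10)..G(k-1); a window of 10 consecutive values has recurred shifted by 17, so by induction G(k + 17) = G(k) for all k >= 0: the sequence is periodic from the start with period 17.
One period: G(0..16) = 0, 1, 2, 0, 1, 2, 0, 1, 2, 3, 4, 5, 3, 4, 5, 3, 4.
76 mod 17 = 8, so G(76) = G(8) = 2.

2
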